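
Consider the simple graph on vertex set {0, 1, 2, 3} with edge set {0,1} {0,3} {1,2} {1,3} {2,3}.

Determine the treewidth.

A width-2 tree decomposition is:
Bags: B1 = {0, 1, 3}  B2 = {1, 2, 3}
Tree: B1–B2
Each bag holds 3 vertices, so the decomposition has width 2, which upper-bounds the treewidth. For the lower bound, the 3 vertices {0, 1, 3} are pairwise adjacent, and any tree decomposition puts a clique entirely inside one bag — forcing width ≥ 2. Combining the bounds, tw(G) = 2.

2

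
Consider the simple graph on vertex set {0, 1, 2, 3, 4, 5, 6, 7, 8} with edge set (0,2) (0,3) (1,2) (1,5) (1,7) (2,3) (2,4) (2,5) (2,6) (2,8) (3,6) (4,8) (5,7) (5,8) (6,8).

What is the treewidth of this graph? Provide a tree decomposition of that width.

Every bag has size at most 3, so the width is 3 − 1 = 2 and tw(G) ≤ 2. On the other hand G contains the 3-clique {0, 2, 3}. A clique must lie in a single bag of any decomposition, so no decomposition can have width below 2. Hence tw(G) = 2 exactly.

Treewidth 2.
One optimal decomposition is:
Bags: B1 = {2, 5, 8}  B2 = {2, 6, 8}  B3 = {1, 2, 5}  B4 = {2, 3, 6}  B5 = {0, 2, 3}  B6 = {1, 5, 7}  B7 = {2, 4, 8}
Tree: B1–B2, B1–B3, B2–B4, B4–B5, B3–B6, B2–B7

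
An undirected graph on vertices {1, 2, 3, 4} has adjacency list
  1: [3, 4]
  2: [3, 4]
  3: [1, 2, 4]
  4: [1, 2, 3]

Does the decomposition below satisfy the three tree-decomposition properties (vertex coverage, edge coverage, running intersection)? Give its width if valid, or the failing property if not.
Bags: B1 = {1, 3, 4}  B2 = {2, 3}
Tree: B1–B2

No — edge (4,2) lies in no bag.

A tree decomposition must satisfy three properties: every vertex lies in some bag; for every edge, both endpoints lie together in some bag; and for every vertex, the bags containing it form a connected subtree. Here edge (4,2) lies in no bag, so the decomposition is invalid.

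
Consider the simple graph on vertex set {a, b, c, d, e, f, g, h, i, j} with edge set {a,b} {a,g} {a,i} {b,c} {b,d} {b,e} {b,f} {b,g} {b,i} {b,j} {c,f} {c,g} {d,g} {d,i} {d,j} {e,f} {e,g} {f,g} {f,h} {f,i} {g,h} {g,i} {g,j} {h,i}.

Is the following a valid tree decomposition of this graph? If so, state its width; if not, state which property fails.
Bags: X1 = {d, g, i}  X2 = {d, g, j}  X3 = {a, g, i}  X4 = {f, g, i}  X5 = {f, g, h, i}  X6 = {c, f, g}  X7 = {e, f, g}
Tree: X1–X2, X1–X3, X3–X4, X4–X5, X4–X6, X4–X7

No — vertex b appears in no bag.

A tree decomposition must satisfy three properties: every vertex lies in some bag; for every edge, both endpoints lie together in some bag; and for every vertex, the bags containing it form a connected subtree. Here vertex b appears in no bag, so the decomposition is invalid.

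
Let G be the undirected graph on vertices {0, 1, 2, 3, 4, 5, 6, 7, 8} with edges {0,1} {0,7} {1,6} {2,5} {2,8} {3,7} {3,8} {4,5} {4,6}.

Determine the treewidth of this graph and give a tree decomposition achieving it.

The largest bag has 3 vertices, giving width 2; this decomposition certifies tw(G) ≤ 2. Since 6–4–5–2–8–3–7–0–1–6 is a cycle in G, G is not acyclic. Forests are exactly the graphs of treewidth ≤ 1, so tw(G) ≥ 2. Hence tw(G) = 2 exactly.

Treewidth 2.
Bags: B1 = {4, 5, 6}  B2 = {2, 5, 6}  B3 = {2, 6, 8}  B4 = {3, 6, 8}  B5 = {3, 6, 7}  B6 = {0, 6, 7}  B7 = {0, 1, 6}
Tree: B1–B2, B2–B3, B3–B4, B4–B5, B5–B6, B6–B7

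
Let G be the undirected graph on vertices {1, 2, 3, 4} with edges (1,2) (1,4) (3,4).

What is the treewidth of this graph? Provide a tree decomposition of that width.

Each bag holds 2 vertices, so the decomposition has width 1, which upper-bounds the treewidth. G has an edge, so its treewidth is at least 1. Hence tw(G) = 1 exactly.

Treewidth 1.
One such decomposition:
Bags: B1 = {3, 4}  B2 = {1, 4}  B3 = {1, 2}
Tree: B1–B2, B2–B3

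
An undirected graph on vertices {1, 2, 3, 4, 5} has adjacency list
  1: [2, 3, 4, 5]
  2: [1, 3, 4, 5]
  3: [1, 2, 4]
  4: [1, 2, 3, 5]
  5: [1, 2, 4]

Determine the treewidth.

3

A width-3 tree decomposition is:
Bags: B1 = {1, 2, 4, 5}  B2 = {1, 2, 3, 4}
Tree: B1–B2
Every bag has size at most 4, so the width is 4 − 1 = 3 and tw(G) ≤ 3. On the other hand G contains the 4-clique {1, 2, 3, 4}. A clique must lie in a single bag of any decomposition, so no decomposition can have width below 3. Therefore the treewidth is 3.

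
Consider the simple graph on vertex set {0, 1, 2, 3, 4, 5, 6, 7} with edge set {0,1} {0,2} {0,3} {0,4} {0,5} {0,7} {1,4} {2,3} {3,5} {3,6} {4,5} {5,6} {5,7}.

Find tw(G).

A width-2 tree decomposition is:
Bags: B1 = {0, 3, 5}  B2 = {0, 4, 5}  B3 = {0, 5, 7}  B4 = {0, 2, 3}  B5 = {0, 1, 4}  B6 = {3, 5, 6}
Tree: B1–B2, B2–B3, B1–B4, B2–B5, B1–B6
Each bag holds 3 vertices, so the decomposition has width 2, which upper-bounds the treewidth. Conversely, {0, 1, 4} is a clique of size 3, and the vertices of any clique must share a bag in every tree decomposition; so some bag has ≥ 3 vertices and tw(G) ≥ 2. Hence tw(G) = 2 exactly.

2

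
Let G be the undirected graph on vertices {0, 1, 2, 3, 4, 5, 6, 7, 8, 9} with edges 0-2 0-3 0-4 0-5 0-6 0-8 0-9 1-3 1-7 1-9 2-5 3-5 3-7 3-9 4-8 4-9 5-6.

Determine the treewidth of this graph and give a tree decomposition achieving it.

Treewidth 2.
One optimal decomposition is:
Bags: B1 = {1, 3, 9}  B2 = {1, 3, 7}  B3 = {0, 3, 9}  B4 = {0, 4, 9}  B5 = {0, 3, 5}  B6 = {0, 2, 5}  B7 = {0, 4, 8}  B8 = {0, 5, 6}
Tree: B1–B2, B1–B3, B3–B4, B3–B5, B5–B6, B4–B7, B5–B8

Every bag has size at most 3, so the width is 3 − 1 = 2 and tw(G) ≤ 2. For the lower bound, the 3 vertices {0, 4, 8} are pairwise adjacent, and any tree decomposition puts a clique entirely inside one bag — forcing width ≥ 2. The upper and lower bounds meet at 2, so that is the treewidth.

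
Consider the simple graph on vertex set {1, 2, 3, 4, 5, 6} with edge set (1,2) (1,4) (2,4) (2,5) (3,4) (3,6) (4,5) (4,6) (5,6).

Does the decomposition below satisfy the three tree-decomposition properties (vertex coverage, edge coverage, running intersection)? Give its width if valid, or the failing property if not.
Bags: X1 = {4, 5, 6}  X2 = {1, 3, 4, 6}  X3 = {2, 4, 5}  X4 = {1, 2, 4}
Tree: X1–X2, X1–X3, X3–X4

A tree decomposition must satisfy three properties: every vertex lies in some bag; for every edge, both endpoints lie together in some bag; and for every vertex, the bags containing it form a connected subtree. Here bags containing vertex 1 are not connected in the tree, so the decomposition is invalid.

No — bags containing vertex 1 are not connected in the tree.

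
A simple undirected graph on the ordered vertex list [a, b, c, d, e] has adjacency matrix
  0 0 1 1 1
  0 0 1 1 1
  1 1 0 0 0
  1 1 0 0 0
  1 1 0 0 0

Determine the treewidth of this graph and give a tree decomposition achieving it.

Treewidth 2.
Bags: B1 = {a, b, e}  B2 = {a, b, d}  B3 = {a, b, c}
Tree: B1–B2, B2–B3

The largest bag has 3 vertices, giving width 2; this decomposition certifies tw(G) ≤ 2. Since e–a–d–b–e is a cycle in G, G is not acyclic. Forests are exactly the graphs of treewidth ≤ 1, so tw(G) ≥ 2. The upper and lower bounds meet at 2, so that is the treewidth.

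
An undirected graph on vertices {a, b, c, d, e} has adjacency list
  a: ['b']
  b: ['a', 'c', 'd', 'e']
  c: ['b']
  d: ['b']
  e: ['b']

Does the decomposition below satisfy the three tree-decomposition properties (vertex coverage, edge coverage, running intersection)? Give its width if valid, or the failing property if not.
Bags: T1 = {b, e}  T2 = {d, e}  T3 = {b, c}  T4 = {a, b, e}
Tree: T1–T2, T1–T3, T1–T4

No — edge (b,d) lies in no bag.

A tree decomposition must satisfy three properties: every vertex lies in some bag; for every edge, both endpoints lie together in some bag; and for every vertex, the bags containing it form a connected subtree. Here edge (b,d) lies in no bag, so the decomposition is invalid.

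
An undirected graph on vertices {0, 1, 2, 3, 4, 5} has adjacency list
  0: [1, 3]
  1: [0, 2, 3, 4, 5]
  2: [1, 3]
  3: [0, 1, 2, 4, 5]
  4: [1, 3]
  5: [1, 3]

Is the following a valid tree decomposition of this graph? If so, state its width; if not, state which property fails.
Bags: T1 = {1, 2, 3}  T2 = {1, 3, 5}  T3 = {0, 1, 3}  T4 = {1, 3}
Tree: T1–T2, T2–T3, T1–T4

A tree decomposition must satisfy three properties: every vertex lies in some bag; for every edge, both endpoints lie together in some bag; and for every vertex, the bags containing it form a connected subtree. Here vertex 4 appears in no bag, so the decomposition is invalid.

No — vertex 4 appears in no bag.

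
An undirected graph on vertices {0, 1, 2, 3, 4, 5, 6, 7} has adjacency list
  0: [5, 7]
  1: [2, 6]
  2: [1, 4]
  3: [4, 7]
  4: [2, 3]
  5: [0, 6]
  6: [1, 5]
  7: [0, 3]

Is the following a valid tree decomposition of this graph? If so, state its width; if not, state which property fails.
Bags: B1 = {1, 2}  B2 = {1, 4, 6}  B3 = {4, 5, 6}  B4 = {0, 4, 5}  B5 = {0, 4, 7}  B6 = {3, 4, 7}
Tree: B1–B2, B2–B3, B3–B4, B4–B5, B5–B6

A tree decomposition must satisfy three properties: every vertex lies in some bag; for every edge, both endpoints lie together in some bag; and for every vertex, the bags containing it form a connected subtree. Here edge (4,2) lies in no bag, so the decomposition is invalid.

No — edge (4,2) lies in no bag.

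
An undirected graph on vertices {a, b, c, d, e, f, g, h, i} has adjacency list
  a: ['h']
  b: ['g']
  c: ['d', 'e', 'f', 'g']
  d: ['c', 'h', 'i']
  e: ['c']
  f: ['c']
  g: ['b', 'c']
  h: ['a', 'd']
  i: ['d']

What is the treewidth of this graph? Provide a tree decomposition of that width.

Treewidth 1.
Bags: B1 = {c, d}  B2 = {c, f}  B3 = {d, i}  B4 = {c, e}  B5 = {d, h}  B6 = {c, g}  B7 = {a, h}  B8 = {b, g}
Tree: B1–B2, B1–B3, B1–B4, B3–B5, B4–B6, B5–B7, B6–B8

Every bag has size at most 2, so the width is 2 − 1 = 1 and tw(G) ≤ 1. Any graph with an edge has treewidth ≥ 1, and G has the edge d–c. Combining the bounds, tw(G) = 1.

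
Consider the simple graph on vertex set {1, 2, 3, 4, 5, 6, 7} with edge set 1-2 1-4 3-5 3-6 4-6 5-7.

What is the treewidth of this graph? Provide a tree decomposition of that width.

Treewidth 1.
One optimal decomposition is:
Bags: B1 = {1, 2}  B2 = {1, 4}  B3 = {4, 6}  B4 = {3, 6}  B5 = {3, 5}  B6 = {5, 7}
Tree: B1–B2, B2–B3, B3–B4, B4–B5, B5–B6

Each bag holds 2 vertices, so the decomposition has width 1, which upper-bounds the treewidth. G has an edge, so its treewidth is at least 1. Therefore the treewidth is 1.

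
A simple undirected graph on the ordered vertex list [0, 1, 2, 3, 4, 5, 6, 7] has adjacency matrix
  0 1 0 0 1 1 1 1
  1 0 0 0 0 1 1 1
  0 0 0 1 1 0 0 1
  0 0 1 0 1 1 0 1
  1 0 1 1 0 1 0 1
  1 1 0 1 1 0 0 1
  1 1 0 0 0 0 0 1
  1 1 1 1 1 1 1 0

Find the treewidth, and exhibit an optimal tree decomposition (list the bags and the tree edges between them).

The largest bag has 4 vertices, giving width 3; this decomposition certifies tw(G) ≤ 3. Conversely, {0, 1, 5, 7} is a clique of size 4, and the vertices of any clique must share a bag in every tree decomposition; so some bag has ≥ 4 vertices and tw(G) ≥ 3. The upper and lower bounds meet at 3, so that is the treewidth.

Treewidth 3.
One optimal decomposition is:
Bags: B1 = {0, 4, 5, 7}  B2 = {3, 4, 5, 7}  B3 = {0, 1, 5, 7}  B4 = {0, 1, 6, 7}  B5 = {2, 3, 4, 7}
Tree: B1–B2, B1–B3, B3–B4, B2–B5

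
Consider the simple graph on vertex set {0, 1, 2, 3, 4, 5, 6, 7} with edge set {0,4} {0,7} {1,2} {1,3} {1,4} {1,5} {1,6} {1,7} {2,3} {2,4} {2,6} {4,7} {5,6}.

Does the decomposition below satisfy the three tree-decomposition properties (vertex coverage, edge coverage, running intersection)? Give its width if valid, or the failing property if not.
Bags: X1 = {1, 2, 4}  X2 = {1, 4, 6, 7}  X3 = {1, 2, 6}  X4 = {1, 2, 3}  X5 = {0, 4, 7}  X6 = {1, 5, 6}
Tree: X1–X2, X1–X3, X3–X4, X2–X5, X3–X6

A tree decomposition must satisfy three properties: every vertex lies in some bag; for every edge, both endpoints lie together in some bag; and for every vertex, the bags containing it form a connected subtree. Here bags containing vertex 6 are not connected in the tree, so the decomposition is invalid.

No — bags containing vertex 6 are not connected in the tree.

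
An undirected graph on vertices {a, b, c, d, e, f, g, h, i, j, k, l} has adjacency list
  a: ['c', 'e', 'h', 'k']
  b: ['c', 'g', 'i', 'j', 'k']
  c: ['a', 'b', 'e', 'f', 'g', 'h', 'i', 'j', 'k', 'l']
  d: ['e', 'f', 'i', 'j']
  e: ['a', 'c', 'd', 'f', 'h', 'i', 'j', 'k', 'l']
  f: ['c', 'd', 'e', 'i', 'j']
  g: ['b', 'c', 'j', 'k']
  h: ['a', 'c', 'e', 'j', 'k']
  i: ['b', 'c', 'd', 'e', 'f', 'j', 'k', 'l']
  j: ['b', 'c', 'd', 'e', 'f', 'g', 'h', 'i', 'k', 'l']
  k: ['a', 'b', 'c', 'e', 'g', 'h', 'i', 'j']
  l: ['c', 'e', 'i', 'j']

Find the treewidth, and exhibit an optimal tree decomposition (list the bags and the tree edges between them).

Treewidth 4.
One such decomposition:
Bags: B1 = {c, e, i, j, l}  B2 = {c, e, i, j, k}  B3 = {c, e, h, j, k}  B4 = {a, c, e, h, k}  B5 = {c, e, f, i, j}  B6 = {b, c, i, j, k}  B7 = {b, c, g, j, k}  B8 = {d, e, f, i, j}
Tree: B1–B2, B2–B3, B3–B4, B1–B5, B2–B6, B6–B7, B5–B8

Each bag holds 5 vertices, so the decomposition has width 4, which upper-bounds the treewidth. Conversely, {d, e, f, i, j} is a clique of size 5, and the vertices of any clique must share a bag in every tree decomposition; so some bag has ≥ 5 vertices and tw(G) ≥ 4. Hence tw(G) = 4 exactly.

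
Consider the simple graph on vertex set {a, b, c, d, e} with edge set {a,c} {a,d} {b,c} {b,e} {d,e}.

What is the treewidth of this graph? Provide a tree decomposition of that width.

Treewidth 2.
One such decomposition:
Bags: B1 = {b, d, e}  B2 = {b, c, d}  B3 = {a, c, d}
Tree: B1–B2, B2–B3

The largest bag has 3 vertices, giving width 2; this decomposition certifies tw(G) ≤ 2. The edges d–e–b–c–a–d form a cycle, so G is not a tree and its treewidth is at least 2. Therefore the treewidth is 2.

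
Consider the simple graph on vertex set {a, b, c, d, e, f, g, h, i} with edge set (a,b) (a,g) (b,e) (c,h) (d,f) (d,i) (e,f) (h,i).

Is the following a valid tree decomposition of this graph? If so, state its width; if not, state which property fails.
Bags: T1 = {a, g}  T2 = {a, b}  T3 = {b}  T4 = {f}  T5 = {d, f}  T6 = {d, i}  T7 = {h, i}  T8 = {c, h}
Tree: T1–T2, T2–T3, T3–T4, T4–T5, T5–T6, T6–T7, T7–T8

No — vertex e appears in no bag.

A tree decomposition must satisfy three properties: every vertex lies in some bag; for every edge, both endpoints lie together in some bag; and for every vertex, the bags containing it form a connected subtree. Here vertex e appears in no bag, so the decomposition is invalid.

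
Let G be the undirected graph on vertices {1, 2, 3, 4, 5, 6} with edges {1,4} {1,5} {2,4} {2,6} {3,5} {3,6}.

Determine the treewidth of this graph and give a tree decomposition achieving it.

Every bag has size at most 3, so the width is 3 − 1 = 2 and tw(G) ≤ 2. The edges 2–6–3–5–1–4–2 form a cycle, so G is not a tree and its treewidth is at least 2. The upper and lower bounds meet at 2, so that is the treewidth.

Treewidth 2.
Bags: B1 = {2, 3, 6}  B2 = {2, 3, 5}  B3 = {1, 2, 5}  B4 = {1, 2, 4}
Tree: B1–B2, B2–B3, B3–B4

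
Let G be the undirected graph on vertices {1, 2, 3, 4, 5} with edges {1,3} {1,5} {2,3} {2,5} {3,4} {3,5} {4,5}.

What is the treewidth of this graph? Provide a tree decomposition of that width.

The largest bag has 3 vertices, giving width 2; this decomposition certifies tw(G) ≤ 2. Conversely, {1, 3, 5} is a clique of size 3, and the vertices of any clique must share a bag in every tree decomposition; so some bag has ≥ 3 vertices and tw(G) ≥ 2. Combining the bounds, tw(G) = 2.

Treewidth 2.
One such decomposition:
Bags: B1 = {3, 4, 5}  B2 = {1, 3, 5}  B3 = {2, 3, 5}
Tree: B1–B2, B2–B3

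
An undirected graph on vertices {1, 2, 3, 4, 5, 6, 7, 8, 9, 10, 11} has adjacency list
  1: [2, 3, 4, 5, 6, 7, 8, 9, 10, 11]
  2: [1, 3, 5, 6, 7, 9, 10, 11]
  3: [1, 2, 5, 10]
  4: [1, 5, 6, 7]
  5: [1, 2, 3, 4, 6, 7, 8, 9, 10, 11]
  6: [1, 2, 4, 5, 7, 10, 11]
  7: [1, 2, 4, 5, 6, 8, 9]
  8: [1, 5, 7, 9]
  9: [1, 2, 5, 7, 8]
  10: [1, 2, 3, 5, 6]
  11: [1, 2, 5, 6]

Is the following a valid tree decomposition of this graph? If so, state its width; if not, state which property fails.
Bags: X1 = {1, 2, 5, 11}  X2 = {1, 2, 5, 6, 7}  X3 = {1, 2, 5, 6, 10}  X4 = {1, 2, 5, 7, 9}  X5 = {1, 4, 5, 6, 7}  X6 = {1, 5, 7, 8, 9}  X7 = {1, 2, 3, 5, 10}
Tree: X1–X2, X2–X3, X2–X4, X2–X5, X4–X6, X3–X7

A tree decomposition must satisfy three properties: every vertex lies in some bag; for every edge, both endpoints lie together in some bag; and for every vertex, the bags containing it form a connected subtree. Here edge (6,11) lies in no bag, so the decomposition is invalid.

No — edge (6,11) lies in no bag.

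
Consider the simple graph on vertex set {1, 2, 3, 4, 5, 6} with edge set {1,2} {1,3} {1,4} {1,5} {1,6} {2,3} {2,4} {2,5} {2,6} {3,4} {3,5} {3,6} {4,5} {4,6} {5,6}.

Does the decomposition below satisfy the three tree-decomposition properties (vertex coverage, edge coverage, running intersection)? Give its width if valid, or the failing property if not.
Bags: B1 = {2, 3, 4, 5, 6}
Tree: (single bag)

No — vertex 1 appears in no bag.

A tree decomposition must satisfy three properties: every vertex lies in some bag; for every edge, both endpoints lie together in some bag; and for every vertex, the bags containing it form a connected subtree. Here vertex 1 appears in no bag, so the decomposition is invalid.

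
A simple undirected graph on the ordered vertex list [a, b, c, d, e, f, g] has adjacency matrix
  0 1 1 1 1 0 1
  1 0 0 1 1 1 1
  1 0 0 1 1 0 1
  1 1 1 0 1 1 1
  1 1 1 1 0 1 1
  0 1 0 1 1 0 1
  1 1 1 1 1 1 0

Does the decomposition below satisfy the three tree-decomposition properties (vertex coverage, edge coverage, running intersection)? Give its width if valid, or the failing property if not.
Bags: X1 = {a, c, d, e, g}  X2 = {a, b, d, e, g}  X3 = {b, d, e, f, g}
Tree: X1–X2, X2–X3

Every vertex of G appears in some bag (union = {a, b, c, d, e, f, g}); every edge is covered by a bag; and for each vertex v the set of bags containing v is connected in the bag tree. The decomposition is therefore valid. The largest bag has 5 vertices, so the width is 4.

Yes; width 4.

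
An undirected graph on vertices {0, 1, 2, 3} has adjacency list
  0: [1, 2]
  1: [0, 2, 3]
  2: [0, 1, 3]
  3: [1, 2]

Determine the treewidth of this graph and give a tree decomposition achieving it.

Treewidth 2.
One optimal decomposition is:
Bags: B1 = {0, 1, 2}  B2 = {1, 2, 3}
Tree: B1–B2

The largest bag has 3 vertices, giving width 2; this decomposition certifies tw(G) ≤ 2. Conversely, {0, 1, 2} is a clique of size 3, and the vertices of any clique must share a bag in every tree decomposition; so some bag has ≥ 3 vertices and tw(G) ≥ 2. Combining the bounds, tw(G) = 2.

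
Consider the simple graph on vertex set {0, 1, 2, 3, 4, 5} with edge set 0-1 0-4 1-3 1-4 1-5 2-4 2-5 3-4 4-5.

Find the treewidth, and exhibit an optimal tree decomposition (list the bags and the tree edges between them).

Each bag holds 3 vertices, so the decomposition has width 2, which upper-bounds the treewidth. On the other hand G contains the 3-clique {0, 1, 4}. A clique must lie in a single bag of any decomposition, so no decomposition can have width below 2. The upper and lower bounds meet at 2, so that is the treewidth.

Treewidth 2.
Bags: B1 = {0, 1, 4}  B2 = {1, 4, 5}  B3 = {1, 3, 4}  B4 = {2, 4, 5}
Tree: B1–B2, B2–B3, B2–B4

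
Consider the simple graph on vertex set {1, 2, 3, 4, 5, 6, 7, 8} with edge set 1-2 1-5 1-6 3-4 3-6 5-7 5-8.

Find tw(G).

A width-1 tree decomposition is:
Bags: B1 = {1, 6}  B2 = {1, 2}  B3 = {1, 5}  B4 = {3, 6}  B5 = {5, 8}  B6 = {5, 7}  B7 = {3, 4}
Tree: B1–B2, B2–B3, B1–B4, B3–B5, B5–B6, B4–B7
Every bag has size at most 2, so the width is 2 − 1 = 1 and tw(G) ≤ 1. Any graph with an edge has treewidth ≥ 1, and G has the edge 6–1. Combining the bounds, tw(G) = 1.

1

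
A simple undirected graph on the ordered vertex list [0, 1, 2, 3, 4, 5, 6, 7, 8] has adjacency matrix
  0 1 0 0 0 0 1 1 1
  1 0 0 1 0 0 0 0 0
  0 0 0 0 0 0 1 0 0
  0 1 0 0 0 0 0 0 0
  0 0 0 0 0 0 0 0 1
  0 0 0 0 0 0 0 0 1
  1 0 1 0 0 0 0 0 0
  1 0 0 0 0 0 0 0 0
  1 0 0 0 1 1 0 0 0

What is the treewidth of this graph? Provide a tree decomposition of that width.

The largest bag has 2 vertices, giving width 1; this decomposition certifies tw(G) ≤ 1. Since G has at least one edge (e.g. 4–8), it is not an edgeless graph, so tw(G) ≥ 1. Therefore the treewidth is 1.

Treewidth 1.
One such decomposition:
Bags: B1 = {4, 8}  B2 = {0, 8}  B3 = {0, 1}  B4 = {5, 8}  B5 = {1, 3}  B6 = {0, 6}  B7 = {0, 7}  B8 = {2, 6}
Tree: B1–B2, B2–B3, B1–B4, B3–B5, B3–B6, B6–B7, B6–B8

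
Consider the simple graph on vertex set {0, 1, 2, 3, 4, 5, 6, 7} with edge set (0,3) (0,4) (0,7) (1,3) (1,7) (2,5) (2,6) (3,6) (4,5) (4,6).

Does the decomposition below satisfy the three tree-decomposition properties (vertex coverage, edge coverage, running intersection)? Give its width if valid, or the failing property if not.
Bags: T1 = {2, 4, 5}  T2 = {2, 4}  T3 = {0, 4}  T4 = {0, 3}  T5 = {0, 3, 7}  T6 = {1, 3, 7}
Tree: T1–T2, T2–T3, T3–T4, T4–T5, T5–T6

A tree decomposition must satisfy three properties: every vertex lies in some bag; for every edge, both endpoints lie together in some bag; and for every vertex, the bags containing it form a connected subtree. Here vertex 6 appears in no bag, so the decomposition is invalid.

No — vertex 6 appears in no bag.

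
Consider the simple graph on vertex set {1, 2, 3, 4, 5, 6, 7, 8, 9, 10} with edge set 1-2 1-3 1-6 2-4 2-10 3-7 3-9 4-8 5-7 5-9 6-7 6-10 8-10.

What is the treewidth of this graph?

2

A width-2 tree decomposition is:
Bags: B1 = {5, 7, 9}  B2 = {3, 7, 9}  B3 = {3, 6, 7}  B4 = {1, 3, 6}  B5 = {1, 6, 10}  B6 = {1, 2, 10}  B7 = {2, 8, 10}  B8 = {2, 4, 8}
Tree: B1–B2, B2–B3, B3–B4, B4–B5, B5–B6, B6–B7, B7–B8
Each bag holds 3 vertices, so the decomposition has width 2, which upper-bounds the treewidth. Since 5–9–3–7–5 is a cycle in G, G is not acyclic. Forests are exactly the graphs of treewidth ≤ 1, so tw(G) ≥ 2. The upper and lower bounds meet at 2, so that is the treewidth.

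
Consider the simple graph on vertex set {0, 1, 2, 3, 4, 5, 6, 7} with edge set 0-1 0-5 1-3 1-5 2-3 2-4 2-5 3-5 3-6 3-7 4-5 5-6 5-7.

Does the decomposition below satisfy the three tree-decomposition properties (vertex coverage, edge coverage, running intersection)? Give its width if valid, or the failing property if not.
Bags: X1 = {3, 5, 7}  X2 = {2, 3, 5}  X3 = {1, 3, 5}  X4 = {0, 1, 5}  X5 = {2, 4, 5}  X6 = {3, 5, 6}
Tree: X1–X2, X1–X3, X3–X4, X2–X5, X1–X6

Yes; width 2.

Vertex coverage: the bags together contain {0, 1, 2, 3, 4, 5, 6, 7}, the full vertex set. Edge coverage: each edge of G has both endpoints in at least one bag. Running intersection: for every vertex, the bags containing it form a connected subtree. All three properties hold, so this is a valid tree decomposition of width max|bag| − 1 = 2, and hence tw(G) ≤ 2.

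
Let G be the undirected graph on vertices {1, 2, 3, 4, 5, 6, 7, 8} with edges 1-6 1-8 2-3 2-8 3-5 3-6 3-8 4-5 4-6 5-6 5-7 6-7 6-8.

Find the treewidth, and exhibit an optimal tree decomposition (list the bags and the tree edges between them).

Each bag holds 3 vertices, so the decomposition has width 2, which upper-bounds the treewidth. Conversely, {2, 3, 8} is a clique of size 3, and the vertices of any clique must share a bag in every tree decomposition; so some bag has ≥ 3 vertices and tw(G) ≥ 2. The upper and lower bounds meet at 2, so that is the treewidth.

Treewidth 2.
One such decomposition:
Bags: B1 = {3, 6, 8}  B2 = {2, 3, 8}  B3 = {3, 5, 6}  B4 = {5, 6, 7}  B5 = {1, 6, 8}  B6 = {4, 5, 6}
Tree: B1–B2, B1–B3, B3–B4, B1–B5, B3–B6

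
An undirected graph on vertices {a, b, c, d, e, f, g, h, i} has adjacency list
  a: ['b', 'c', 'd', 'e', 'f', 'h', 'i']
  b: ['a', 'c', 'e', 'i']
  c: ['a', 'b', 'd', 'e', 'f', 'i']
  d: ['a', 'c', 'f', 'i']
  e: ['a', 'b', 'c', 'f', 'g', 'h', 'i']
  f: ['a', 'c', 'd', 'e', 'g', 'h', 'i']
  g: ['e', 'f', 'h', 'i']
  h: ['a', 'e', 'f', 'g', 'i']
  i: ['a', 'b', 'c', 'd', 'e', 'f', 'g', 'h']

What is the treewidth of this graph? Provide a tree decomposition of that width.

Every bag has size at most 5, so the width is 5 − 1 = 4 and tw(G) ≤ 4. On the other hand G contains the 5-clique {e, f, g, h, i}. A clique must lie in a single bag of any decomposition, so no decomposition can have width below 4. Combining the bounds, tw(G) = 4.

Treewidth 4.
Bags: B1 = {a, e, f, h, i}  B2 = {a, c, e, f, i}  B3 = {a, b, c, e, i}  B4 = {e, f, g, h, i}  B5 = {a, c, d, f, i}
Tree: B1–B2, B2–B3, B1–B4, B2–B5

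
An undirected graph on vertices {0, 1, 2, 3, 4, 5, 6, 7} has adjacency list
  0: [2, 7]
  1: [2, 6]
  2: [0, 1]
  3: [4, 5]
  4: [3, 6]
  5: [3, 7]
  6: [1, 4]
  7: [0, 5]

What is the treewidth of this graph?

A width-2 tree decomposition is:
Bags: B1 = {3, 4, 6}  B2 = {1, 3, 6}  B3 = {1, 2, 3}  B4 = {0, 2, 3}  B5 = {0, 3, 7}  B6 = {3, 5, 7}
Tree: B1–B2, B2–B3, B3–B4, B4–B5, B5–B6
The largest bag has 3 vertices, giving width 2; this decomposition certifies tw(G) ≤ 2. For the lower bound, G contains the cycle 3–4–6–1–2–0–7–5–3, so G is not a forest; only forests have treewidth ≤ 1, hence tw(G) ≥ 2. Combining the bounds, tw(G) = 2.

2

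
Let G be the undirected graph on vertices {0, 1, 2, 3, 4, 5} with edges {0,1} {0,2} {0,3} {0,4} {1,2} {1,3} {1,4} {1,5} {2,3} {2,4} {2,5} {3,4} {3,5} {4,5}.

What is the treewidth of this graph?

4

A width-4 tree decomposition is:
Bags: B1 = {0, 1, 2, 3, 4}  B2 = {1, 2, 3, 4, 5}
Tree: B1–B2
Every bag has size at most 5, so the width is 5 − 1 = 4 and tw(G) ≤ 4. On the other hand G contains the 5-clique {0, 1, 2, 3, 4}. A clique must lie in a single bag of any decomposition, so no decomposition can have width below 4. Therefore the treewidth is 4.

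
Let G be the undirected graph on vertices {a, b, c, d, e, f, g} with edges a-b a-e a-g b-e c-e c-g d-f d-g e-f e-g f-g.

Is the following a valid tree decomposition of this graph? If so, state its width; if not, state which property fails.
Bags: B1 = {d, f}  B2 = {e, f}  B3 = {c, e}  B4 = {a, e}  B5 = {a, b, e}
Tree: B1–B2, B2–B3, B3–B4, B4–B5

A tree decomposition must satisfy three properties: every vertex lies in some bag; for every edge, both endpoints lie together in some bag; and for every vertex, the bags containing it form a connected subtree. Here vertex g appears in no bag, so the decomposition is invalid.

No — vertex g appears in no bag.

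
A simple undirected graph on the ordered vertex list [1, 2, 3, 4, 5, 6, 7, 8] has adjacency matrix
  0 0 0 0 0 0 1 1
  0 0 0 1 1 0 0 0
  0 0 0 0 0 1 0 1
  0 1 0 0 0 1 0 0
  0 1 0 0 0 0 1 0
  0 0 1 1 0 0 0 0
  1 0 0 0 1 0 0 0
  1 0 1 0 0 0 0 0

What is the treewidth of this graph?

A width-2 tree decomposition is:
Bags: B1 = {2, 5, 7}  B2 = {1, 2, 7}  B3 = {1, 2, 8}  B4 = {2, 3, 8}  B5 = {2, 3, 6}  B6 = {2, 4, 6}
Tree: B1–B2, B2–B3, B3–B4, B4–B5, B5–B6
The largest bag has 3 vertices, giving width 2; this decomposition certifies tw(G) ≤ 2. For the lower bound, G contains the cycle 2–5–7–1–8–3–6–4–2, so G is not a forest; only forests have treewidth ≤ 1, hence tw(G) ≥ 2. Therefore the treewidth is 2.

2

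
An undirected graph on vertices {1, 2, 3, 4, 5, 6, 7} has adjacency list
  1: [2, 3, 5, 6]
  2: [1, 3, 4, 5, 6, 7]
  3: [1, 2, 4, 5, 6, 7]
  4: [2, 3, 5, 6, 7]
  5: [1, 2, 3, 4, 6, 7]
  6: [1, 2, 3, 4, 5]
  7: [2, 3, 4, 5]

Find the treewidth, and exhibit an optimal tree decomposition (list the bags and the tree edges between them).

Treewidth 4.
Bags: B1 = {1, 2, 3, 5, 6}  B2 = {2, 3, 4, 5, 6}  B3 = {2, 3, 4, 5, 7}
Tree: B1–B2, B2–B3

The largest bag has 5 vertices, giving width 4; this decomposition certifies tw(G) ≤ 4. For the lower bound, the 5 vertices {1, 2, 3, 5, 6} are pairwise adjacent, and any tree decomposition puts a clique entirely inside one bag — forcing width ≥ 4. Combining the bounds, tw(G) = 4.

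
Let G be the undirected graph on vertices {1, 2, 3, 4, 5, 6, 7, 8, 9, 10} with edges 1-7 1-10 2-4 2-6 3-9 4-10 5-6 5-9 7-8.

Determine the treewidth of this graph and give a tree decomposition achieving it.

The largest bag has 2 vertices, giving width 1; this decomposition certifies tw(G) ≤ 1. G has an edge, so its treewidth is at least 1. The upper and lower bounds meet at 1, so that is the treewidth.

Treewidth 1.
Bags: B1 = {3, 9}  B2 = {5, 9}  B3 = {5, 6}  B4 = {2, 6}  B5 = {2, 4}  B6 = {4, 10}  B7 = {1, 10}  B8 = {1, 7}  B9 = {7, 8}
Tree: B1–B2, B2–B3, B3–B4, B4–B5, B5–B6, B6–B7, B7–B8, B8–B9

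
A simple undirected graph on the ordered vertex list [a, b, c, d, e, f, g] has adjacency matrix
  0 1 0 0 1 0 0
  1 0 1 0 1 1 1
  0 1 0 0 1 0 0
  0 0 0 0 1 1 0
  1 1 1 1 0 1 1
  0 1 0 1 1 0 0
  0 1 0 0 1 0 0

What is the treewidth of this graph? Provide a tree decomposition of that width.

The largest bag has 3 vertices, giving width 2; this decomposition certifies tw(G) ≤ 2. For the lower bound, the 3 vertices {d, e, f} are pairwise adjacent, and any tree decomposition puts a clique entirely inside one bag — forcing width ≥ 2. Hence tw(G) = 2 exactly.

Treewidth 2.
One such decomposition:
Bags: B1 = {b, e, f}  B2 = {d, e, f}  B3 = {a, b, e}  B4 = {b, c, e}  B5 = {b, e, g}
Tree: B1–B2, B1–B3, B1–B4, B1–B5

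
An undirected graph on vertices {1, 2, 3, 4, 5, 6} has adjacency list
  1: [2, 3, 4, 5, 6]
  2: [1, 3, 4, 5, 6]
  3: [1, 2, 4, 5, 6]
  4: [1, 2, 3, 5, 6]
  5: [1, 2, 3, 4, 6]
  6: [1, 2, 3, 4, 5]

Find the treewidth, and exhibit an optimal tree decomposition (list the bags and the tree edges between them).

With just one bag of size 6, the width is 6 − 1 = 5, so tw(G) ≤ 5. Conversely, {1, 2, 3, 4, 5, 6} is a clique of size 6, and the vertices of any clique must share a bag in every tree decomposition; so some bag has ≥ 6 vertices and tw(G) ≥ 5. Combining the bounds, tw(G) = 5.

Treewidth 5.
One such decomposition:
Bags: B1 = {1, 2, 3, 4, 5, 6}
Tree: (single bag)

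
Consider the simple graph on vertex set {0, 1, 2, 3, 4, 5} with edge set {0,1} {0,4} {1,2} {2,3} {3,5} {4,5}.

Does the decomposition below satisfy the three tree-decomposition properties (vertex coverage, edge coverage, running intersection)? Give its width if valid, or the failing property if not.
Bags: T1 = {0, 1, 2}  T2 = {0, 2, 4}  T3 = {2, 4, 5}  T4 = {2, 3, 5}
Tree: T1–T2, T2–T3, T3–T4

Yes; width 2.

Checking the three conditions: (i) the bags cover all of {0, 1, 2, 3, 4, 5}; (ii) for each edge, some bag contains both endpoints; (iii) the bags containing any fixed vertex form a subtree. All hold, so the decomposition is valid with width 3 − 1 = 2.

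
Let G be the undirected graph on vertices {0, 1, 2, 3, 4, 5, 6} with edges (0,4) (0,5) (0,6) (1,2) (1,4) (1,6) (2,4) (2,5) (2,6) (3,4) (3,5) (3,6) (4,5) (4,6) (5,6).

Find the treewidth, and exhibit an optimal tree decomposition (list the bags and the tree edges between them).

Treewidth 3.
One such decomposition:
Bags: B1 = {2, 4, 5, 6}  B2 = {3, 4, 5, 6}  B3 = {1, 2, 4, 6}  B4 = {0, 4, 5, 6}
Tree: B1–B2, B1–B3, B1–B4

Each bag holds 4 vertices, so the decomposition has width 3, which upper-bounds the treewidth. For the lower bound, the 4 vertices {1, 2, 4, 6} are pairwise adjacent, and any tree decomposition puts a clique entirely inside one bag — forcing width ≥ 3. Hence tw(G) = 3 exactly.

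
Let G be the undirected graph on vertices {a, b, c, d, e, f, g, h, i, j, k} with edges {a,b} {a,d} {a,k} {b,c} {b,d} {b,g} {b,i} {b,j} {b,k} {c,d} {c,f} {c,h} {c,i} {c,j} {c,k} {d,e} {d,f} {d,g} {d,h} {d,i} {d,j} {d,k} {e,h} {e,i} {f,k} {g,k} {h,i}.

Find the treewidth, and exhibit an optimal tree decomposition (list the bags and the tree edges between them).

Every bag has size at most 4, so the width is 4 − 1 = 3 and tw(G) ≤ 3. For the lower bound, the 4 vertices {d, e, h, i} are pairwise adjacent, and any tree decomposition puts a clique entirely inside one bag — forcing width ≥ 3. Hence tw(G) = 3 exactly.

Treewidth 3.
Bags: B1 = {b, c, d, i}  B2 = {b, c, d, j}  B3 = {b, c, d, k}  B4 = {c, d, h, i}  B5 = {c, d, f, k}  B6 = {a, b, d, k}  B7 = {d, e, h, i}  B8 = {b, d, g, k}
Tree: B1–B2, B2–B3, B1–B4, B3–B5, B3–B6, B4–B7, B6–B8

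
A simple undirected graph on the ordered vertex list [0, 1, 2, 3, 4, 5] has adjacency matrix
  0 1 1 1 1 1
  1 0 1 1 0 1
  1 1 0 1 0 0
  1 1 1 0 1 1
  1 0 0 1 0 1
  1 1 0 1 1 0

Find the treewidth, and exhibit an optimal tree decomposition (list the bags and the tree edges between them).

The largest bag has 4 vertices, giving width 3; this decomposition certifies tw(G) ≤ 3. Conversely, {0, 1, 2, 3} is a clique of size 4, and the vertices of any clique must share a bag in every tree decomposition; so some bag has ≥ 4 vertices and tw(G) ≥ 3. The upper and lower bounds meet at 3, so that is the treewidth.

Treewidth 3.
Bags: B1 = {0, 1, 3, 5}  B2 = {0, 3, 4, 5}  B3 = {0, 1, 2, 3}
Tree: B1–B2, B1–B3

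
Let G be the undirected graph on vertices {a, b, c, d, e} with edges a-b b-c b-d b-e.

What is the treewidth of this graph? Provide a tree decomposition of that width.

The largest bag has 2 vertices, giving width 1; this decomposition certifies tw(G) ≤ 1. Since G has at least one edge (e.g. e–b), it is not an edgeless graph, so tw(G) ≥ 1. Therefore the treewidth is 1.

Treewidth 1.
Bags: B1 = {b, e}  B2 = {a, b}  B3 = {b, d}  B4 = {b, c}
Tree: B1–B2, B2–B3, B3–B4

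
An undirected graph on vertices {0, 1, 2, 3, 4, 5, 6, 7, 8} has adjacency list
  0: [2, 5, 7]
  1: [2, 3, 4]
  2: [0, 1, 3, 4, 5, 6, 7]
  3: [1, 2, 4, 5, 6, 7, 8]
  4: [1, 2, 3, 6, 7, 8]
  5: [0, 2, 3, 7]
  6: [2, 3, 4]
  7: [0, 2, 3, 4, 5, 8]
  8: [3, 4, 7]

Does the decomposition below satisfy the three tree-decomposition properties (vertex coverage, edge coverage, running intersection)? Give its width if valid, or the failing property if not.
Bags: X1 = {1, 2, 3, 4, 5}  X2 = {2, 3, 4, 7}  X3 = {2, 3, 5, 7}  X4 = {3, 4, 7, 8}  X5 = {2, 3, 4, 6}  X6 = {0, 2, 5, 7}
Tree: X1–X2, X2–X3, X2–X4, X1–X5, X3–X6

A tree decomposition must satisfy three properties: every vertex lies in some bag; for every edge, both endpoints lie together in some bag; and for every vertex, the bags containing it form a connected subtree. Here bags containing vertex 5 are not connected in the tree, so the decomposition is invalid.

No — bags containing vertex 5 are not connected in the tree.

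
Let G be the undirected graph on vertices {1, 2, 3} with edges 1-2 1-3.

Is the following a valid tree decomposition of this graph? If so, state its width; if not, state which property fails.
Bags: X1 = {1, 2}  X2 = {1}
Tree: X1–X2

No — vertex 3 appears in no bag.

A tree decomposition must satisfy three properties: every vertex lies in some bag; for every edge, both endpoints lie together in some bag; and for every vertex, the bags containing it form a connected subtree. Here vertex 3 appears in no bag, so the decomposition is invalid.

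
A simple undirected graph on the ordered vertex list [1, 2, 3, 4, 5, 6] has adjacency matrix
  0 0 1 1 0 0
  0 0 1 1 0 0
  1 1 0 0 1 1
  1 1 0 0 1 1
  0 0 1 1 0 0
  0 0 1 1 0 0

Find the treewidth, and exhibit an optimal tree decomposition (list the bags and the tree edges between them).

Treewidth 2.
One such decomposition:
Bags: B1 = {1, 3, 4}  B2 = {3, 4, 6}  B3 = {2, 3, 4}  B4 = {3, 4, 5}
Tree: B1–B2, B2–B3, B3–B4

The largest bag has 3 vertices, giving width 2; this decomposition certifies tw(G) ≤ 2. Since 3–1–4–6–3 is a cycle in G, G is not acyclic. Forests are exactly the graphs of treewidth ≤ 1, so tw(G) ≥ 2. The upper and lower bounds meet at 2, so that is the treewidth.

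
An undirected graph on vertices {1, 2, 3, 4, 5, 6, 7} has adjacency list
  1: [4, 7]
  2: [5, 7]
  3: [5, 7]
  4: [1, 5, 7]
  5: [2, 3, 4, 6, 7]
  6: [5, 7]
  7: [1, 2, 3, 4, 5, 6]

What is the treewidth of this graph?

2

A width-2 tree decomposition is:
Bags: B1 = {3, 5, 7}  B2 = {4, 5, 7}  B3 = {2, 5, 7}  B4 = {5, 6, 7}  B5 = {1, 4, 7}
Tree: B1–B2, B2–B3, B1–B4, B2–B5
The largest bag has 3 vertices, giving width 2; this decomposition certifies tw(G) ≤ 2. On the other hand G contains the 3-clique {1, 4, 7}. A clique must lie in a single bag of any decomposition, so no decomposition can have width below 2. Therefore the treewidth is 2.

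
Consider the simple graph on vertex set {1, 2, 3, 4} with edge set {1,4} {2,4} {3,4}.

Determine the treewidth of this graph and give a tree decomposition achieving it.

Treewidth 1.
One such decomposition:
Bags: B1 = {2, 4}  B2 = {1, 4}  B3 = {3, 4}
Tree: B1–B2, B1–B3

The largest bag has 2 vertices, giving width 1; this decomposition certifies tw(G) ≤ 1. G has an edge, so its treewidth is at least 1. The upper and lower bounds meet at 1, so that is the treewidth.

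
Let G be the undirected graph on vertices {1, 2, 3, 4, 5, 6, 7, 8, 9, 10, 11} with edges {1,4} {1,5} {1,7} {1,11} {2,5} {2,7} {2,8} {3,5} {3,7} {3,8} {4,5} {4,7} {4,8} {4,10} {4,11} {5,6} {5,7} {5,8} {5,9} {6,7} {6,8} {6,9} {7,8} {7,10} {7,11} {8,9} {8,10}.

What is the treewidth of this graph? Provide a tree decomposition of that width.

Treewidth 3.
One optimal decomposition is:
Bags: B1 = {1, 4, 5, 7}  B2 = {4, 5, 7, 8}  B3 = {5, 6, 7, 8}  B4 = {1, 4, 7, 11}  B5 = {4, 7, 8, 10}  B6 = {3, 5, 7, 8}  B7 = {2, 5, 7, 8}  B8 = {5, 6, 8, 9}
Tree: B1–B2, B2–B3, B1–B4, B2–B5, B3–B6, B6–B7, B3–B8

Each bag holds 4 vertices, so the decomposition has width 3, which upper-bounds the treewidth. Conversely, {5, 6, 8, 9} is a clique of size 4, and the vertices of any clique must share a bag in every tree decomposition; so some bag has ≥ 4 vertices and tw(G) ≥ 3. Therefore the treewidth is 3.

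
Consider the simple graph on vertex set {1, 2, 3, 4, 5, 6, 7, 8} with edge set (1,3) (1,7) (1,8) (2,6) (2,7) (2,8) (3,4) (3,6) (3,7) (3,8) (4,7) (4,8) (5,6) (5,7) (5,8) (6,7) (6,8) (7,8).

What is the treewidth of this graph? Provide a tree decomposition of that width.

The largest bag has 4 vertices, giving width 3; this decomposition certifies tw(G) ≤ 3. Conversely, {2, 6, 7, 8} is a clique of size 4, and the vertices of any clique must share a bag in every tree decomposition; so some bag has ≥ 4 vertices and tw(G) ≥ 3. Therefore the treewidth is 3.

Treewidth 3.
Bags: B1 = {3, 6, 7, 8}  B2 = {1, 3, 7, 8}  B3 = {2, 6, 7, 8}  B4 = {3, 4, 7, 8}  B5 = {5, 6, 7, 8}
Tree: B1–B2, B1–B3, B1–B4, B1–B5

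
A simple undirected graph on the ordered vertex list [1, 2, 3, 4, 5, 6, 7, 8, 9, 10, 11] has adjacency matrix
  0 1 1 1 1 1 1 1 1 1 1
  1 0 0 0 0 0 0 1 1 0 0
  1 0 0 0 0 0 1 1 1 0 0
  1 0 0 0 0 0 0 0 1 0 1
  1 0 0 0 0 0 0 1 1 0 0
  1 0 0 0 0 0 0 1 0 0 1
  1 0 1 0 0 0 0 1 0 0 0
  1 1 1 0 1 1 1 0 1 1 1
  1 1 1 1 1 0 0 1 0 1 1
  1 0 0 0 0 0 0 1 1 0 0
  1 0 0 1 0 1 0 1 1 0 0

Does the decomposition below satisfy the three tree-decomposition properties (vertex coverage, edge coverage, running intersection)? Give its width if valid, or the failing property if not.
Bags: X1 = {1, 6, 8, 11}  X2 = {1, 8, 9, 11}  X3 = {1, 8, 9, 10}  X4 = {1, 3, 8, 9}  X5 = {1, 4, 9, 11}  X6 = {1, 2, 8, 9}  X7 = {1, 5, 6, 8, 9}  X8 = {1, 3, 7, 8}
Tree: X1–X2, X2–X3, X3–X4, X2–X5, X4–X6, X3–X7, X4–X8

A tree decomposition must satisfy three properties: every vertex lies in some bag; for every edge, both endpoints lie together in some bag; and for every vertex, the bags containing it form a connected subtree. Here bags containing vertex 6 are not connected in the tree, so the decomposition is invalid.

No — bags containing vertex 6 are not connected in the tree.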